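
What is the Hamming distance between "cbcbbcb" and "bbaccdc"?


Comparing "cbcbbcb" and "bbaccdc" position by position:
  Position 0: 'c' vs 'b' => differ
  Position 1: 'b' vs 'b' => same
  Position 2: 'c' vs 'a' => differ
  Position 3: 'b' vs 'c' => differ
  Position 4: 'b' vs 'c' => differ
  Position 5: 'c' vs 'd' => differ
  Position 6: 'b' vs 'c' => differ
Total differences (Hamming distance): 6

6


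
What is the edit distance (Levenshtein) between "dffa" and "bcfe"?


Computing edit distance: "dffa" -> "bcfe"
DP table:
           b    c    f    e
      0    1    2    3    4
  d   1    1    2    3    4
  f   2    2    2    2    3
  f   3    3    3    2    3
  a   4    4    4    3    3
Edit distance = dp[4][4] = 3

3


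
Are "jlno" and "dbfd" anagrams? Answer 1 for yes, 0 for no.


Strings: "jlno", "dbfd"
Sorted first:  jlno
Sorted second: bddf
Differ at position 0: 'j' vs 'b' => not anagrams

0


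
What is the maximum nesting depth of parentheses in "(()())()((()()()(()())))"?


Input: "(()())()((()()()(()())))"
Tracking depth:
  Position 0 '(': depth becomes 1
  Position 1 '(': depth becomes 2
  Position 2 ')': depth becomes 1
  Position 3 '(': depth becomes 2
  Position 4 ')': depth becomes 1
  Position 5 ')': depth becomes 0
  Position 6 '(': depth becomes 1
  Position 7 ')': depth becomes 0
  Position 8 '(': depth becomes 1
  Position 9 '(': depth becomes 2
  Position 10 '(': depth becomes 3
  Position 11 ')': depth becomes 2
  Position 12 '(': depth becomes 3
  Position 13 ')': depth becomes 2
  Position 14 '(': depth becomes 3
  Position 15 ')': depth becomes 2
  Position 16 '(': depth becomes 3
  Position 17 '(': depth becomes 4
  Position 18 ')': depth becomes 3
  Position 19 '(': depth becomes 4
  Position 20 ')': depth becomes 3
  Position 21 ')': depth becomes 2
  Position 22 ')': depth becomes 1
  Position 23 ')': depth becomes 0
Maximum depth reached: 4

4


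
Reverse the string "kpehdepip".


Input: kpehdepip
Reading characters right to left:
  Position 8: 'p'
  Position 7: 'i'
  Position 6: 'p'
  Position 5: 'e'
  Position 4: 'd'
  Position 3: 'h'
  Position 2: 'e'
  Position 1: 'p'
  Position 0: 'k'
Reversed: pipedhepk

pipedhepk


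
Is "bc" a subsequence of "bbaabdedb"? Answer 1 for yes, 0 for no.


Check if "bc" is a subsequence of "bbaabdedb"
Greedy scan:
  Position 0 ('b'): matches sub[0] = 'b'
  Position 1 ('b'): no match needed
  Position 2 ('a'): no match needed
  Position 3 ('a'): no match needed
  Position 4 ('b'): no match needed
  Position 5 ('d'): no match needed
  Position 6 ('e'): no match needed
  Position 7 ('d'): no match needed
  Position 8 ('b'): no match needed
Only matched 1/2 characters => not a subsequence

0


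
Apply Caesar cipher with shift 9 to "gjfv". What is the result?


Caesar cipher: shift "gjfv" by 9
  'g' (pos 6) + 9 = pos 15 = 'p'
  'j' (pos 9) + 9 = pos 18 = 's'
  'f' (pos 5) + 9 = pos 14 = 'o'
  'v' (pos 21) + 9 = pos 4 = 'e'
Result: psoe

psoe


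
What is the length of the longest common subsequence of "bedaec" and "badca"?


LCS of "bedaec" and "badca"
DP table:
           b    a    d    c    a
      0    0    0    0    0    0
  b   0    1    1    1    1    1
  e   0    1    1    1    1    1
  d   0    1    1    2    2    2
  a   0    1    2    2    2    3
  e   0    1    2    2    2    3
  c   0    1    2    2    3    3
LCS length = dp[6][5] = 3

3


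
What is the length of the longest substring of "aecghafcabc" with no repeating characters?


Input: "aecghafcabc"
Sliding window (track last position of each char):
  Position 0 ('a'): window [0,0] length 1 -- new best
  Position 1 ('e'): window [0,1] length 2 -- new best
  Position 2 ('c'): window [0,2] length 3 -- new best
  Position 3 ('g'): window [0,3] length 4 -- new best
  Position 4 ('h'): window [0,4] length 5 -- new best
  Position 5 ('a'): repeat (last at 0), move window start to 1
  Position 5 ('a'): window [1,5] length 5
  Position 6 ('f'): window [1,6] length 6 -- new best
  Position 7 ('c'): repeat (last at 2), move window start to 3
  Position 7 ('c'): window [3,7] length 5
  Position 8 ('a'): repeat (last at 5), move window start to 6
  Position 8 ('a'): window [6,8] length 3
  Position 9 ('b'): window [6,9] length 4
  Position 10 ('c'): repeat (last at 7), move window start to 8
  Position 10 ('c'): window [8,10] length 3
Longest substring with no repeats: "ecghaf" with length 6

6


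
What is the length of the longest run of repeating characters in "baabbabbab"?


Input: "baabbabbab"
Scanning for longest run:
  Position 1 ('a'): new char, reset run to 1
  Position 2 ('a'): continues run of 'a', length=2
  Position 3 ('b'): new char, reset run to 1
  Position 4 ('b'): continues run of 'b', length=2
  Position 5 ('a'): new char, reset run to 1
  Position 6 ('b'): new char, reset run to 1
  Position 7 ('b'): continues run of 'b', length=2
  Position 8 ('a'): new char, reset run to 1
  Position 9 ('b'): new char, reset run to 1
Longest run: 'a' with length 2

2


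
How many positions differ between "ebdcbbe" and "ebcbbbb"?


Comparing "ebdcbbe" and "ebcbbbb" position by position:
  Position 0: 'e' vs 'e' => same
  Position 1: 'b' vs 'b' => same
  Position 2: 'd' vs 'c' => DIFFER
  Position 3: 'c' vs 'b' => DIFFER
  Position 4: 'b' vs 'b' => same
  Position 5: 'b' vs 'b' => same
  Position 6: 'e' vs 'b' => DIFFER
Positions that differ: 3

3


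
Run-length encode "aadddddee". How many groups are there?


Input: aadddddee
Scanning for consecutive runs:
  Group 1: 'a' x 2 (positions 0-1)
  Group 2: 'd' x 5 (positions 2-6)
  Group 3: 'e' x 2 (positions 7-8)
Total groups: 3

3


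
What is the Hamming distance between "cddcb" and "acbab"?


Comparing "cddcb" and "acbab" position by position:
  Position 0: 'c' vs 'a' => differ
  Position 1: 'd' vs 'c' => differ
  Position 2: 'd' vs 'b' => differ
  Position 3: 'c' vs 'a' => differ
  Position 4: 'b' vs 'b' => same
Total differences (Hamming distance): 4

4


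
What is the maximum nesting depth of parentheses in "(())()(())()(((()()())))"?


Input: "(())()(())()(((()()())))"
Tracking depth:
  Position 0 '(': depth becomes 1
  Position 1 '(': depth becomes 2
  Position 2 ')': depth becomes 1
  Position 3 ')': depth becomes 0
  Position 4 '(': depth becomes 1
  Position 5 ')': depth becomes 0
  Position 6 '(': depth becomes 1
  Position 7 '(': depth becomes 2
  Position 8 ')': depth becomes 1
  Position 9 ')': depth becomes 0
  Position 10 '(': depth becomes 1
  Position 11 ')': depth becomes 0
  Position 12 '(': depth becomes 1
  Position 13 '(': depth becomes 2
  Position 14 '(': depth becomes 3
  Position 15 '(': depth becomes 4
  Position 16 ')': depth becomes 3
  Position 17 '(': depth becomes 4
  Position 18 ')': depth becomes 3
  Position 19 '(': depth becomes 4
  Position 20 ')': depth becomes 3
  Position 21 ')': depth becomes 2
  Position 22 ')': depth becomes 1
  Position 23 ')': depth becomes 0
Maximum depth reached: 4

4


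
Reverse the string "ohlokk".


Input: ohlokk
Reading characters right to left:
  Position 5: 'k'
  Position 4: 'k'
  Position 3: 'o'
  Position 2: 'l'
  Position 1: 'h'
  Position 0: 'o'
Reversed: kkolho

kkolho


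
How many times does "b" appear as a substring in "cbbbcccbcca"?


Searching for "b" in "cbbbcccbcca"
Scanning each position:
  Position 0: "c" => no
  Position 1: "b" => MATCH
  Position 2: "b" => MATCH
  Position 3: "b" => MATCH
  Position 4: "c" => no
  Position 5: "c" => no
  Position 6: "c" => no
  Position 7: "b" => MATCH
  Position 8: "c" => no
  Position 9: "c" => no
  Position 10: "a" => no
Total occurrences: 4

4


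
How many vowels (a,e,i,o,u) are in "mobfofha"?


Input: mobfofha
Checking each character:
  'm' at position 0: consonant
  'o' at position 1: vowel (running total: 1)
  'b' at position 2: consonant
  'f' at position 3: consonant
  'o' at position 4: vowel (running total: 2)
  'f' at position 5: consonant
  'h' at position 6: consonant
  'a' at position 7: vowel (running total: 3)
Total vowels: 3

3


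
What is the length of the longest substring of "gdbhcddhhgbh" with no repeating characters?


Input: "gdbhcddhhgbh"
Sliding window (track last position of each char):
  Position 0 ('g'): window [0,0] length 1 -- new best
  Position 1 ('d'): window [0,1] length 2 -- new best
  Position 2 ('b'): window [0,2] length 3 -- new best
  Position 3 ('h'): window [0,3] length 4 -- new best
  Position 4 ('c'): window [0,4] length 5 -- new best
  Position 5 ('d'): repeat (last at 1), move window start to 2
  Position 5 ('d'): window [2,5] length 4
  Position 6 ('d'): repeat (last at 5), move window start to 6
  Position 6 ('d'): window [6,6] length 1
  Position 7 ('h'): window [6,7] length 2
  Position 8 ('h'): repeat (last at 7), move window start to 8
  Position 8 ('h'): window [8,8] length 1
  Position 9 ('g'): window [8,9] length 2
  Position 10 ('b'): window [8,10] length 3
  Position 11 ('h'): repeat (last at 8), move window start to 9
  Position 11 ('h'): window [9,11] length 3
Longest substring with no repeats: "gdbhc" with length 5

5


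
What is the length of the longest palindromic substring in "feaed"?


Input: "feaed"
Checking substrings for palindromes:
  [1:4] "eae" (len 3) => palindrome
Longest palindromic substring: "eae" with length 3

3


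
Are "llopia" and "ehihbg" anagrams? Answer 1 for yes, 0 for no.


Strings: "llopia", "ehihbg"
Sorted first:  aillop
Sorted second: beghhi
Differ at position 0: 'a' vs 'b' => not anagrams

0


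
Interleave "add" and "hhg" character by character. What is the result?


Interleaving "add" and "hhg":
  Position 0: 'a' from first, 'h' from second => "ah"
  Position 1: 'd' from first, 'h' from second => "dh"
  Position 2: 'd' from first, 'g' from second => "dg"
Result: ahdhdg

ahdhdg


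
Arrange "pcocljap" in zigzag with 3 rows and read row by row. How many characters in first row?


Zigzag "pcocljap" into 3 rows:
Placing characters:
  'p' => row 0
  'c' => row 1
  'o' => row 2
  'c' => row 1
  'l' => row 0
  'j' => row 1
  'a' => row 2
  'p' => row 1
Rows:
  Row 0: "pl"
  Row 1: "ccjp"
  Row 2: "oa"
First row length: 2

2


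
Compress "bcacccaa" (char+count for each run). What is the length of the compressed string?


Input: bcacccaa
Runs:
  'b' x 1 => "b1"
  'c' x 1 => "c1"
  'a' x 1 => "a1"
  'c' x 3 => "c3"
  'a' x 2 => "a2"
Compressed: "b1c1a1c3a2"
Compressed length: 10

10


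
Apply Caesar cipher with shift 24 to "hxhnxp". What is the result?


Caesar cipher: shift "hxhnxp" by 24
  'h' (pos 7) + 24 = pos 5 = 'f'
  'x' (pos 23) + 24 = pos 21 = 'v'
  'h' (pos 7) + 24 = pos 5 = 'f'
  'n' (pos 13) + 24 = pos 11 = 'l'
  'x' (pos 23) + 24 = pos 21 = 'v'
  'p' (pos 15) + 24 = pos 13 = 'n'
Result: fvflvn

fvflvn


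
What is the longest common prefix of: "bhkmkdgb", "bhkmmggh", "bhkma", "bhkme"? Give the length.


Words: bhkmkdgb, bhkmmggh, bhkma, bhkme
  Position 0: all 'b' => match
  Position 1: all 'h' => match
  Position 2: all 'k' => match
  Position 3: all 'm' => match
  Position 4: ('k', 'm', 'a', 'e') => mismatch, stop
LCP = "bhkm" (length 4)

4


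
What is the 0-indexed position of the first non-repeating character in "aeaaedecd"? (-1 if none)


Input: aeaaedecd
Character frequencies:
  'a': 3
  'c': 1
  'd': 2
  'e': 3
Scanning left to right for freq == 1:
  Position 0 ('a'): freq=3, skip
  Position 1 ('e'): freq=3, skip
  Position 2 ('a'): freq=3, skip
  Position 3 ('a'): freq=3, skip
  Position 4 ('e'): freq=3, skip
  Position 5 ('d'): freq=2, skip
  Position 6 ('e'): freq=3, skip
  Position 7 ('c'): unique! => answer = 7

7


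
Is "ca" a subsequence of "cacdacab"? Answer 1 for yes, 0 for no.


Check if "ca" is a subsequence of "cacdacab"
Greedy scan:
  Position 0 ('c'): matches sub[0] = 'c'
  Position 1 ('a'): matches sub[1] = 'a'
  Position 2 ('c'): no match needed
  Position 3 ('d'): no match needed
  Position 4 ('a'): no match needed
  Position 5 ('c'): no match needed
  Position 6 ('a'): no match needed
  Position 7 ('b'): no match needed
All 2 characters matched => is a subsequence

1


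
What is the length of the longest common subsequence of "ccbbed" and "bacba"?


LCS of "ccbbed" and "bacba"
DP table:
           b    a    c    b    a
      0    0    0    0    0    0
  c   0    0    0    1    1    1
  c   0    0    0    1    1    1
  b   0    1    1    1    2    2
  b   0    1    1    1    2    2
  e   0    1    1    1    2    2
  d   0    1    1    1    2    2
LCS length = dp[6][5] = 2

2


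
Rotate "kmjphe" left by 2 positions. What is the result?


Input: "kmjphe", rotate left by 2
First 2 characters: "km"
Remaining characters: "jphe"
Concatenate remaining + first: "jphe" + "km" = "jphekm"

jphekm


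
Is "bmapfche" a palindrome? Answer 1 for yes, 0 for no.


Input: bmapfche
Reversed: ehcfpamb
  Compare pos 0 ('b') with pos 7 ('e'): MISMATCH
  Compare pos 1 ('m') with pos 6 ('h'): MISMATCH
  Compare pos 2 ('a') with pos 5 ('c'): MISMATCH
  Compare pos 3 ('p') with pos 4 ('f'): MISMATCH
Result: not a palindrome

0


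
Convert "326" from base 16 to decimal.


Input: "326" in base 16
Positional expansion:
  Digit '3' (value 3) x 16^2 = 768
  Digit '2' (value 2) x 16^1 = 32
  Digit '6' (value 6) x 16^0 = 6
Sum = 806

806


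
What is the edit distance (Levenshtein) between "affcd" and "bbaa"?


Computing edit distance: "affcd" -> "bbaa"
DP table:
           b    b    a    a
      0    1    2    3    4
  a   1    1    2    2    3
  f   2    2    2    3    3
  f   3    3    3    3    4
  c   4    4    4    4    4
  d   5    5    5    5    5
Edit distance = dp[5][4] = 5

5


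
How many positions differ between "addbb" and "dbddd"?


Comparing "addbb" and "dbddd" position by position:
  Position 0: 'a' vs 'd' => DIFFER
  Position 1: 'd' vs 'b' => DIFFER
  Position 2: 'd' vs 'd' => same
  Position 3: 'b' vs 'd' => DIFFER
  Position 4: 'b' vs 'd' => DIFFER
Positions that differ: 4

4


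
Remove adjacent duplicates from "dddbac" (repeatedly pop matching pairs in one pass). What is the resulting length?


Input: dddbac
Stack-based adjacent duplicate removal:
  Read 'd': push. Stack: d
  Read 'd': matches stack top 'd' => pop. Stack: (empty)
  Read 'd': push. Stack: d
  Read 'b': push. Stack: db
  Read 'a': push. Stack: dba
  Read 'c': push. Stack: dbac
Final stack: "dbac" (length 4)

4


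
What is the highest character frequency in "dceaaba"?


Input: dceaaba
Character counts:
  'a': 3
  'b': 1
  'c': 1
  'd': 1
  'e': 1
Maximum frequency: 3

3


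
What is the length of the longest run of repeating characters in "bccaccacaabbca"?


Input: "bccaccacaabbca"
Scanning for longest run:
  Position 1 ('c'): new char, reset run to 1
  Position 2 ('c'): continues run of 'c', length=2
  Position 3 ('a'): new char, reset run to 1
  Position 4 ('c'): new char, reset run to 1
  Position 5 ('c'): continues run of 'c', length=2
  Position 6 ('a'): new char, reset run to 1
  Position 7 ('c'): new char, reset run to 1
  Position 8 ('a'): new char, reset run to 1
  Position 9 ('a'): continues run of 'a', length=2
  Position 10 ('b'): new char, reset run to 1
  Position 11 ('b'): continues run of 'b', length=2
  Position 12 ('c'): new char, reset run to 1
  Position 13 ('a'): new char, reset run to 1
Longest run: 'c' with length 2

2


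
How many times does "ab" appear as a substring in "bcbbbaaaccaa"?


Searching for "ab" in "bcbbbaaaccaa"
Scanning each position:
  Position 0: "bc" => no
  Position 1: "cb" => no
  Position 2: "bb" => no
  Position 3: "bb" => no
  Position 4: "ba" => no
  Position 5: "aa" => no
  Position 6: "aa" => no
  Position 7: "ac" => no
  Position 8: "cc" => no
  Position 9: "ca" => no
  Position 10: "aa" => no
Total occurrences: 0

0


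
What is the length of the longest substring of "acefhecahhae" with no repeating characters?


Input: "acefhecahhae"
Sliding window (track last position of each char):
  Position 0 ('a'): window [0,0] length 1 -- new best
  Position 1 ('c'): window [0,1] length 2 -- new best
  Position 2 ('e'): window [0,2] length 3 -- new best
  Position 3 ('f'): window [0,3] length 4 -- new best
  Position 4 ('h'): window [0,4] length 5 -- new best
  Position 5 ('e'): repeat (last at 2), move window start to 3
  Position 5 ('e'): window [3,5] length 3
  Position 6 ('c'): window [3,6] length 4
  Position 7 ('a'): window [3,7] length 5
  Position 8 ('h'): repeat (last at 4), move window start to 5
  Position 8 ('h'): window [5,8] length 4
  Position 9 ('h'): repeat (last at 8), move window start to 9
  Position 9 ('h'): window [9,9] length 1
  Position 10 ('a'): window [9,10] length 2
  Position 11 ('e'): window [9,11] length 3
Longest substring with no repeats: "acefh" with length 5

5


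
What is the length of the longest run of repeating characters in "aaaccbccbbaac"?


Input: "aaaccbccbbaac"
Scanning for longest run:
  Position 1 ('a'): continues run of 'a', length=2
  Position 2 ('a'): continues run of 'a', length=3
  Position 3 ('c'): new char, reset run to 1
  Position 4 ('c'): continues run of 'c', length=2
  Position 5 ('b'): new char, reset run to 1
  Position 6 ('c'): new char, reset run to 1
  Position 7 ('c'): continues run of 'c', length=2
  Position 8 ('b'): new char, reset run to 1
  Position 9 ('b'): continues run of 'b', length=2
  Position 10 ('a'): new char, reset run to 1
  Position 11 ('a'): continues run of 'a', length=2
  Position 12 ('c'): new char, reset run to 1
Longest run: 'a' with length 3

3


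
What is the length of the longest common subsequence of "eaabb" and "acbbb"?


LCS of "eaabb" and "acbbb"
DP table:
           a    c    b    b    b
      0    0    0    0    0    0
  e   0    0    0    0    0    0
  a   0    1    1    1    1    1
  a   0    1    1    1    1    1
  b   0    1    1    2    2    2
  b   0    1    1    2    3    3
LCS length = dp[5][5] = 3

3


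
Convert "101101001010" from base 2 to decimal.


Input: "101101001010" in base 2
Positional expansion:
  Digit '1' (value 1) x 2^11 = 2048
  Digit '0' (value 0) x 2^10 = 0
  Digit '1' (value 1) x 2^9 = 512
  Digit '1' (value 1) x 2^8 = 256
  Digit '0' (value 0) x 2^7 = 0
  Digit '1' (value 1) x 2^6 = 64
  Digit '0' (value 0) x 2^5 = 0
  Digit '0' (value 0) x 2^4 = 0
  Digit '1' (value 1) x 2^3 = 8
  Digit '0' (value 0) x 2^2 = 0
  Digit '1' (value 1) x 2^1 = 2
  Digit '0' (value 0) x 2^0 = 0
Sum = 2890

2890


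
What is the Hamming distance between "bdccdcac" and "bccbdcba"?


Comparing "bdccdcac" and "bccbdcba" position by position:
  Position 0: 'b' vs 'b' => same
  Position 1: 'd' vs 'c' => differ
  Position 2: 'c' vs 'c' => same
  Position 3: 'c' vs 'b' => differ
  Position 4: 'd' vs 'd' => same
  Position 5: 'c' vs 'c' => same
  Position 6: 'a' vs 'b' => differ
  Position 7: 'c' vs 'a' => differ
Total differences (Hamming distance): 4

4


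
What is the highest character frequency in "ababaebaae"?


Input: ababaebaae
Character counts:
  'a': 5
  'b': 3
  'e': 2
Maximum frequency: 5

5


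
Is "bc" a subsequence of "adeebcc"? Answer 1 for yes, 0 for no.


Check if "bc" is a subsequence of "adeebcc"
Greedy scan:
  Position 0 ('a'): no match needed
  Position 1 ('d'): no match needed
  Position 2 ('e'): no match needed
  Position 3 ('e'): no match needed
  Position 4 ('b'): matches sub[0] = 'b'
  Position 5 ('c'): matches sub[1] = 'c'
  Position 6 ('c'): no match needed
All 2 characters matched => is a subsequence

1


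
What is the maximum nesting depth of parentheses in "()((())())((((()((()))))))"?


Input: "()((())())((((()((()))))))"
Tracking depth:
  Position 0 '(': depth becomes 1
  Position 1 ')': depth becomes 0
  Position 2 '(': depth becomes 1
  Position 3 '(': depth becomes 2
  Position 4 '(': depth becomes 3
  Position 5 ')': depth becomes 2
  Position 6 ')': depth becomes 1
  Position 7 '(': depth becomes 2
  Position 8 ')': depth becomes 1
  Position 9 ')': depth becomes 0
  Position 10 '(': depth becomes 1
  Position 11 '(': depth becomes 2
  Position 12 '(': depth becomes 3
  Position 13 '(': depth becomes 4
  Position 14 '(': depth becomes 5
  Position 15 ')': depth becomes 4
  Position 16 '(': depth becomes 5
  Position 17 '(': depth becomes 6
  Position 18 '(': depth becomes 7
  Position 19 ')': depth becomes 6
  Position 20 ')': depth becomes 5
  Position 21 ')': depth becomes 4
  Position 22 ')': depth becomes 3
  Position 23 ')': depth becomes 2
  Position 24 ')': depth becomes 1
  Position 25 ')': depth becomes 0
Maximum depth reached: 7

7


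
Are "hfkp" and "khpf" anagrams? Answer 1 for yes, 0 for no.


Strings: "hfkp", "khpf"
Sorted first:  fhkp
Sorted second: fhkp
Sorted forms match => anagrams

1


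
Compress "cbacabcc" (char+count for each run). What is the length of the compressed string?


Input: cbacabcc
Runs:
  'c' x 1 => "c1"
  'b' x 1 => "b1"
  'a' x 1 => "a1"
  'c' x 1 => "c1"
  'a' x 1 => "a1"
  'b' x 1 => "b1"
  'c' x 2 => "c2"
Compressed: "c1b1a1c1a1b1c2"
Compressed length: 14

14


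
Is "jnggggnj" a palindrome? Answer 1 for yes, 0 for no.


Input: jnggggnj
Reversed: jnggggnj
  Compare pos 0 ('j') with pos 7 ('j'): match
  Compare pos 1 ('n') with pos 6 ('n'): match
  Compare pos 2 ('g') with pos 5 ('g'): match
  Compare pos 3 ('g') with pos 4 ('g'): match
Result: palindrome

1


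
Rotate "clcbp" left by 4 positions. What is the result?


Input: "clcbp", rotate left by 4
First 4 characters: "clcb"
Remaining characters: "p"
Concatenate remaining + first: "p" + "clcb" = "pclcb"

pclcb


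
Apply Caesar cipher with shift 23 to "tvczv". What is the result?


Caesar cipher: shift "tvczv" by 23
  't' (pos 19) + 23 = pos 16 = 'q'
  'v' (pos 21) + 23 = pos 18 = 's'
  'c' (pos 2) + 23 = pos 25 = 'z'
  'z' (pos 25) + 23 = pos 22 = 'w'
  'v' (pos 21) + 23 = pos 18 = 's'
Result: qszws

qszws


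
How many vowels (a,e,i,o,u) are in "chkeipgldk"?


Input: chkeipgldk
Checking each character:
  'c' at position 0: consonant
  'h' at position 1: consonant
  'k' at position 2: consonant
  'e' at position 3: vowel (running total: 1)
  'i' at position 4: vowel (running total: 2)
  'p' at position 5: consonant
  'g' at position 6: consonant
  'l' at position 7: consonant
  'd' at position 8: consonant
  'k' at position 9: consonant
Total vowels: 2

2


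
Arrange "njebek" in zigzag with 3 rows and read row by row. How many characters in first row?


Zigzag "njebek" into 3 rows:
Placing characters:
  'n' => row 0
  'j' => row 1
  'e' => row 2
  'b' => row 1
  'e' => row 0
  'k' => row 1
Rows:
  Row 0: "ne"
  Row 1: "jbk"
  Row 2: "e"
First row length: 2

2


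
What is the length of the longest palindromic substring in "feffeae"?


Input: "feffeae"
Checking substrings for palindromes:
  [1:5] "effe" (len 4) => palindrome
  [0:3] "fef" (len 3) => palindrome
  [4:7] "eae" (len 3) => palindrome
  [2:4] "ff" (len 2) => palindrome
Longest palindromic substring: "effe" with length 4

4


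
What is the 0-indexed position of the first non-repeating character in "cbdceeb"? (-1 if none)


Input: cbdceeb
Character frequencies:
  'b': 2
  'c': 2
  'd': 1
  'e': 2
Scanning left to right for freq == 1:
  Position 0 ('c'): freq=2, skip
  Position 1 ('b'): freq=2, skip
  Position 2 ('d'): unique! => answer = 2

2


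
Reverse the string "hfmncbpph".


Input: hfmncbpph
Reading characters right to left:
  Position 8: 'h'
  Position 7: 'p'
  Position 6: 'p'
  Position 5: 'b'
  Position 4: 'c'
  Position 3: 'n'
  Position 2: 'm'
  Position 1: 'f'
  Position 0: 'h'
Reversed: hppbcnmfh

hppbcnmfh


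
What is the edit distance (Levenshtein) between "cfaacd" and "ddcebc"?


Computing edit distance: "cfaacd" -> "ddcebc"
DP table:
           d    d    c    e    b    c
      0    1    2    3    4    5    6
  c   1    1    2    2    3    4    5
  f   2    2    2    3    3    4    5
  a   3    3    3    3    4    4    5
  a   4    4    4    4    4    5    5
  c   5    5    5    4    5    5    5
  d   6    5    5    5    5    6    6
Edit distance = dp[6][6] = 6

6


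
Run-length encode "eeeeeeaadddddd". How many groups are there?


Input: eeeeeeaadddddd
Scanning for consecutive runs:
  Group 1: 'e' x 6 (positions 0-5)
  Group 2: 'a' x 2 (positions 6-7)
  Group 3: 'd' x 6 (positions 8-13)
Total groups: 3

3


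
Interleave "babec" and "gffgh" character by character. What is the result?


Interleaving "babec" and "gffgh":
  Position 0: 'b' from first, 'g' from second => "bg"
  Position 1: 'a' from first, 'f' from second => "af"
  Position 2: 'b' from first, 'f' from second => "bf"
  Position 3: 'e' from first, 'g' from second => "eg"
  Position 4: 'c' from first, 'h' from second => "ch"
Result: bgafbfegch

bgafbfegch


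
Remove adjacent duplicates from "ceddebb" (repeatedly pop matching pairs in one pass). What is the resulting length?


Input: ceddebb
Stack-based adjacent duplicate removal:
  Read 'c': push. Stack: c
  Read 'e': push. Stack: ce
  Read 'd': push. Stack: ced
  Read 'd': matches stack top 'd' => pop. Stack: ce
  Read 'e': matches stack top 'e' => pop. Stack: c
  Read 'b': push. Stack: cb
  Read 'b': matches stack top 'b' => pop. Stack: c
Final stack: "c" (length 1)

1


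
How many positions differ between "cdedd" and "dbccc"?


Comparing "cdedd" and "dbccc" position by position:
  Position 0: 'c' vs 'd' => DIFFER
  Position 1: 'd' vs 'b' => DIFFER
  Position 2: 'e' vs 'c' => DIFFER
  Position 3: 'd' vs 'c' => DIFFER
  Position 4: 'd' vs 'c' => DIFFER
Positions that differ: 5

5


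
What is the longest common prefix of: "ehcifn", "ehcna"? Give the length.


Words: ehcifn, ehcna
  Position 0: all 'e' => match
  Position 1: all 'h' => match
  Position 2: all 'c' => match
  Position 3: ('i', 'n') => mismatch, stop
LCP = "ehc" (length 3)

3


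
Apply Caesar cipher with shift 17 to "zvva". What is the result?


Caesar cipher: shift "zvva" by 17
  'z' (pos 25) + 17 = pos 16 = 'q'
  'v' (pos 21) + 17 = pos 12 = 'm'
  'v' (pos 21) + 17 = pos 12 = 'm'
  'a' (pos 0) + 17 = pos 17 = 'r'
Result: qmmr

qmmr


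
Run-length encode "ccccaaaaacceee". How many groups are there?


Input: ccccaaaaacceee
Scanning for consecutive runs:
  Group 1: 'c' x 4 (positions 0-3)
  Group 2: 'a' x 5 (positions 4-8)
  Group 3: 'c' x 2 (positions 9-10)
  Group 4: 'e' x 3 (positions 11-13)
Total groups: 4

4


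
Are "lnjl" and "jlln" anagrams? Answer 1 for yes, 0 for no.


Strings: "lnjl", "jlln"
Sorted first:  jlln
Sorted second: jlln
Sorted forms match => anagrams

1


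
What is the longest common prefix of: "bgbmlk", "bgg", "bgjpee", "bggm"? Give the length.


Words: bgbmlk, bgg, bgjpee, bggm
  Position 0: all 'b' => match
  Position 1: all 'g' => match
  Position 2: ('b', 'g', 'j', 'g') => mismatch, stop
LCP = "bg" (length 2)

2


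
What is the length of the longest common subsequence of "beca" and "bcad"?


LCS of "beca" and "bcad"
DP table:
           b    c    a    d
      0    0    0    0    0
  b   0    1    1    1    1
  e   0    1    1    1    1
  c   0    1    2    2    2
  a   0    1    2    3    3
LCS length = dp[4][4] = 3

3


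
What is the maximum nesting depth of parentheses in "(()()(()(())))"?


Input: "(()()(()(())))"
Tracking depth:
  Position 0 '(': depth becomes 1
  Position 1 '(': depth becomes 2
  Position 2 ')': depth becomes 1
  Position 3 '(': depth becomes 2
  Position 4 ')': depth becomes 1
  Position 5 '(': depth becomes 2
  Position 6 '(': depth becomes 3
  Position 7 ')': depth becomes 2
  Position 8 '(': depth becomes 3
  Position 9 '(': depth becomes 4
  Position 10 ')': depth becomes 3
  Position 11 ')': depth becomes 2
  Position 12 ')': depth becomes 1
  Position 13 ')': depth becomes 0
Maximum depth reached: 4

4


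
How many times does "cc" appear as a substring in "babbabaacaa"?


Searching for "cc" in "babbabaacaa"
Scanning each position:
  Position 0: "ba" => no
  Position 1: "ab" => no
  Position 2: "bb" => no
  Position 3: "ba" => no
  Position 4: "ab" => no
  Position 5: "ba" => no
  Position 6: "aa" => no
  Position 7: "ac" => no
  Position 8: "ca" => no
  Position 9: "aa" => no
Total occurrences: 0

0


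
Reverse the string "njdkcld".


Input: njdkcld
Reading characters right to left:
  Position 6: 'd'
  Position 5: 'l'
  Position 4: 'c'
  Position 3: 'k'
  Position 2: 'd'
  Position 1: 'j'
  Position 0: 'n'
Reversed: dlckdjn

dlckdjn


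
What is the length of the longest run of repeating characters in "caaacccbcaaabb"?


Input: "caaacccbcaaabb"
Scanning for longest run:
  Position 1 ('a'): new char, reset run to 1
  Position 2 ('a'): continues run of 'a', length=2
  Position 3 ('a'): continues run of 'a', length=3
  Position 4 ('c'): new char, reset run to 1
  Position 5 ('c'): continues run of 'c', length=2
  Position 6 ('c'): continues run of 'c', length=3
  Position 7 ('b'): new char, reset run to 1
  Position 8 ('c'): new char, reset run to 1
  Position 9 ('a'): new char, reset run to 1
  Position 10 ('a'): continues run of 'a', length=2
  Position 11 ('a'): continues run of 'a', length=3
  Position 12 ('b'): new char, reset run to 1
  Position 13 ('b'): continues run of 'b', length=2
Longest run: 'a' with length 3

3


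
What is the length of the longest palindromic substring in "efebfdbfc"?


Input: "efebfdbfc"
Checking substrings for palindromes:
  [0:3] "efe" (len 3) => palindrome
Longest palindromic substring: "efe" with length 3

3


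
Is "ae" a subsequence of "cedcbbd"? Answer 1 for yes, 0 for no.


Check if "ae" is a subsequence of "cedcbbd"
Greedy scan:
  Position 0 ('c'): no match needed
  Position 1 ('e'): no match needed
  Position 2 ('d'): no match needed
  Position 3 ('c'): no match needed
  Position 4 ('b'): no match needed
  Position 5 ('b'): no match needed
  Position 6 ('d'): no match needed
Only matched 0/2 characters => not a subsequence

0


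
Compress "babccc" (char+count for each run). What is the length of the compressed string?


Input: babccc
Runs:
  'b' x 1 => "b1"
  'a' x 1 => "a1"
  'b' x 1 => "b1"
  'c' x 3 => "c3"
Compressed: "b1a1b1c3"
Compressed length: 8

8


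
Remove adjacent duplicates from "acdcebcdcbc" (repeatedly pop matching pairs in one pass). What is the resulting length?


Input: acdcebcdcbc
Stack-based adjacent duplicate removal:
  Read 'a': push. Stack: a
  Read 'c': push. Stack: ac
  Read 'd': push. Stack: acd
  Read 'c': push. Stack: acdc
  Read 'e': push. Stack: acdce
  Read 'b': push. Stack: acdceb
  Read 'c': push. Stack: acdcebc
  Read 'd': push. Stack: acdcebcd
  Read 'c': push. Stack: acdcebcdc
  Read 'b': push. Stack: acdcebcdcb
  Read 'c': push. Stack: acdcebcdcbc
Final stack: "acdcebcdcbc" (length 11)

11


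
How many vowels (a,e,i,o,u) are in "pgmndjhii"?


Input: pgmndjhii
Checking each character:
  'p' at position 0: consonant
  'g' at position 1: consonant
  'm' at position 2: consonant
  'n' at position 3: consonant
  'd' at position 4: consonant
  'j' at position 5: consonant
  'h' at position 6: consonant
  'i' at position 7: vowel (running total: 1)
  'i' at position 8: vowel (running total: 2)
Total vowels: 2

2


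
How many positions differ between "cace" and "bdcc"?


Comparing "cace" and "bdcc" position by position:
  Position 0: 'c' vs 'b' => DIFFER
  Position 1: 'a' vs 'd' => DIFFER
  Position 2: 'c' vs 'c' => same
  Position 3: 'e' vs 'c' => DIFFER
Positions that differ: 3

3


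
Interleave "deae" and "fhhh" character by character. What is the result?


Interleaving "deae" and "fhhh":
  Position 0: 'd' from first, 'f' from second => "df"
  Position 1: 'e' from first, 'h' from second => "eh"
  Position 2: 'a' from first, 'h' from second => "ah"
  Position 3: 'e' from first, 'h' from second => "eh"
Result: dfehaheh

dfehaheh


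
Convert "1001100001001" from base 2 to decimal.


Input: "1001100001001" in base 2
Positional expansion:
  Digit '1' (value 1) x 2^12 = 4096
  Digit '0' (value 0) x 2^11 = 0
  Digit '0' (value 0) x 2^10 = 0
  Digit '1' (value 1) x 2^9 = 512
  Digit '1' (value 1) x 2^8 = 256
  Digit '0' (value 0) x 2^7 = 0
  Digit '0' (value 0) x 2^6 = 0
  Digit '0' (value 0) x 2^5 = 0
  Digit '0' (value 0) x 2^4 = 0
  Digit '1' (value 1) x 2^3 = 8
  Digit '0' (value 0) x 2^2 = 0
  Digit '0' (value 0) x 2^1 = 0
  Digit '1' (value 1) x 2^0 = 1
Sum = 4873

4873


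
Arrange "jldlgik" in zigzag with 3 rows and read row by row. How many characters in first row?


Zigzag "jldlgik" into 3 rows:
Placing characters:
  'j' => row 0
  'l' => row 1
  'd' => row 2
  'l' => row 1
  'g' => row 0
  'i' => row 1
  'k' => row 2
Rows:
  Row 0: "jg"
  Row 1: "lli"
  Row 2: "dk"
First row length: 2

2


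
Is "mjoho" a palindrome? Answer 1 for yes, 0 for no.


Input: mjoho
Reversed: ohojm
  Compare pos 0 ('m') with pos 4 ('o'): MISMATCH
  Compare pos 1 ('j') with pos 3 ('h'): MISMATCH
Result: not a palindrome

0


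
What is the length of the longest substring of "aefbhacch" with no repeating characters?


Input: "aefbhacch"
Sliding window (track last position of each char):
  Position 0 ('a'): window [0,0] length 1 -- new best
  Position 1 ('e'): window [0,1] length 2 -- new best
  Position 2 ('f'): window [0,2] length 3 -- new best
  Position 3 ('b'): window [0,3] length 4 -- new best
  Position 4 ('h'): window [0,4] length 5 -- new best
  Position 5 ('a'): repeat (last at 0), move window start to 1
  Position 5 ('a'): window [1,5] length 5
  Position 6 ('c'): window [1,6] length 6 -- new best
  Position 7 ('c'): repeat (last at 6), move window start to 7
  Position 7 ('c'): window [7,7] length 1
  Position 8 ('h'): window [7,8] length 2
Longest substring with no repeats: "efbhac" with length 6

6


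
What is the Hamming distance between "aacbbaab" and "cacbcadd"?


Comparing "aacbbaab" and "cacbcadd" position by position:
  Position 0: 'a' vs 'c' => differ
  Position 1: 'a' vs 'a' => same
  Position 2: 'c' vs 'c' => same
  Position 3: 'b' vs 'b' => same
  Position 4: 'b' vs 'c' => differ
  Position 5: 'a' vs 'a' => same
  Position 6: 'a' vs 'd' => differ
  Position 7: 'b' vs 'd' => differ
Total differences (Hamming distance): 4

4


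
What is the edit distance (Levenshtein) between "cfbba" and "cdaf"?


Computing edit distance: "cfbba" -> "cdaf"
DP table:
           c    d    a    f
      0    1    2    3    4
  c   1    0    1    2    3
  f   2    1    1    2    2
  b   3    2    2    2    3
  b   4    3    3    3    3
  a   5    4    4    3    4
Edit distance = dp[5][4] = 4

4


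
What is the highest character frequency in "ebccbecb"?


Input: ebccbecb
Character counts:
  'b': 3
  'c': 3
  'e': 2
Maximum frequency: 3

3


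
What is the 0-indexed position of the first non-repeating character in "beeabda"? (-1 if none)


Input: beeabda
Character frequencies:
  'a': 2
  'b': 2
  'd': 1
  'e': 2
Scanning left to right for freq == 1:
  Position 0 ('b'): freq=2, skip
  Position 1 ('e'): freq=2, skip
  Position 2 ('e'): freq=2, skip
  Position 3 ('a'): freq=2, skip
  Position 4 ('b'): freq=2, skip
  Position 5 ('d'): unique! => answer = 5

5


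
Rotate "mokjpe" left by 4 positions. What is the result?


Input: "mokjpe", rotate left by 4
First 4 characters: "mokj"
Remaining characters: "pe"
Concatenate remaining + first: "pe" + "mokj" = "pemokj"

pemokj


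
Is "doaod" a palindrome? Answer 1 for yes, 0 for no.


Input: doaod
Reversed: doaod
  Compare pos 0 ('d') with pos 4 ('d'): match
  Compare pos 1 ('o') with pos 3 ('o'): match
Result: palindrome

1


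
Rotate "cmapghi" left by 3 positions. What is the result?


Input: "cmapghi", rotate left by 3
First 3 characters: "cma"
Remaining characters: "pghi"
Concatenate remaining + first: "pghi" + "cma" = "pghicma"

pghicma


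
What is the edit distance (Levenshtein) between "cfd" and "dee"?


Computing edit distance: "cfd" -> "dee"
DP table:
           d    e    e
      0    1    2    3
  c   1    1    2    3
  f   2    2    2    3
  d   3    2    3    3
Edit distance = dp[3][3] = 3

3


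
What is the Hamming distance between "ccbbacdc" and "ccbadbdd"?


Comparing "ccbbacdc" and "ccbadbdd" position by position:
  Position 0: 'c' vs 'c' => same
  Position 1: 'c' vs 'c' => same
  Position 2: 'b' vs 'b' => same
  Position 3: 'b' vs 'a' => differ
  Position 4: 'a' vs 'd' => differ
  Position 5: 'c' vs 'b' => differ
  Position 6: 'd' vs 'd' => same
  Position 7: 'c' vs 'd' => differ
Total differences (Hamming distance): 4

4


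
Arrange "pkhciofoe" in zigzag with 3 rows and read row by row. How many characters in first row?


Zigzag "pkhciofoe" into 3 rows:
Placing characters:
  'p' => row 0
  'k' => row 1
  'h' => row 2
  'c' => row 1
  'i' => row 0
  'o' => row 1
  'f' => row 2
  'o' => row 1
  'e' => row 0
Rows:
  Row 0: "pie"
  Row 1: "kcoo"
  Row 2: "hf"
First row length: 3

3


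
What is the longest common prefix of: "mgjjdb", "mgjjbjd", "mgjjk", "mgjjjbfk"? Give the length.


Words: mgjjdb, mgjjbjd, mgjjk, mgjjjbfk
  Position 0: all 'm' => match
  Position 1: all 'g' => match
  Position 2: all 'j' => match
  Position 3: all 'j' => match
  Position 4: ('d', 'b', 'k', 'j') => mismatch, stop
LCP = "mgjj" (length 4)

4


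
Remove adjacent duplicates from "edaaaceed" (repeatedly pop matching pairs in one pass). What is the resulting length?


Input: edaaaceed
Stack-based adjacent duplicate removal:
  Read 'e': push. Stack: e
  Read 'd': push. Stack: ed
  Read 'a': push. Stack: eda
  Read 'a': matches stack top 'a' => pop. Stack: ed
  Read 'a': push. Stack: eda
  Read 'c': push. Stack: edac
  Read 'e': push. Stack: edace
  Read 'e': matches stack top 'e' => pop. Stack: edac
  Read 'd': push. Stack: edacd
Final stack: "edacd" (length 5)

5


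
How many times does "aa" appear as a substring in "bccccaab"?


Searching for "aa" in "bccccaab"
Scanning each position:
  Position 0: "bc" => no
  Position 1: "cc" => no
  Position 2: "cc" => no
  Position 3: "cc" => no
  Position 4: "ca" => no
  Position 5: "aa" => MATCH
  Position 6: "ab" => no
Total occurrences: 1

1


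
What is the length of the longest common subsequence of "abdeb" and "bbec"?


LCS of "abdeb" and "bbec"
DP table:
           b    b    e    c
      0    0    0    0    0
  a   0    0    0    0    0
  b   0    1    1    1    1
  d   0    1    1    1    1
  e   0    1    1    2    2
  b   0    1    2    2    2
LCS length = dp[5][4] = 2

2


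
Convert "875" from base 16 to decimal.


Input: "875" in base 16
Positional expansion:
  Digit '8' (value 8) x 16^2 = 2048
  Digit '7' (value 7) x 16^1 = 112
  Digit '5' (value 5) x 16^0 = 5
Sum = 2165

2165


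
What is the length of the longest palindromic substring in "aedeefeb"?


Input: "aedeefeb"
Checking substrings for palindromes:
  [1:4] "ede" (len 3) => palindrome
  [4:7] "efe" (len 3) => palindrome
  [3:5] "ee" (len 2) => palindrome
Longest palindromic substring: "ede" with length 3

3


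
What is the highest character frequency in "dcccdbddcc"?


Input: dcccdbddcc
Character counts:
  'b': 1
  'c': 5
  'd': 4
Maximum frequency: 5

5


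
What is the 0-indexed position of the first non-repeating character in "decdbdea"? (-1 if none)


Input: decdbdea
Character frequencies:
  'a': 1
  'b': 1
  'c': 1
  'd': 3
  'e': 2
Scanning left to right for freq == 1:
  Position 0 ('d'): freq=3, skip
  Position 1 ('e'): freq=2, skip
  Position 2 ('c'): unique! => answer = 2

2


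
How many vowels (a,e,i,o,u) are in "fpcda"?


Input: fpcda
Checking each character:
  'f' at position 0: consonant
  'p' at position 1: consonant
  'c' at position 2: consonant
  'd' at position 3: consonant
  'a' at position 4: vowel (running total: 1)
Total vowels: 1

1


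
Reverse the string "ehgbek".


Input: ehgbek
Reading characters right to left:
  Position 5: 'k'
  Position 4: 'e'
  Position 3: 'b'
  Position 2: 'g'
  Position 1: 'h'
  Position 0: 'e'
Reversed: kebghe

kebghe


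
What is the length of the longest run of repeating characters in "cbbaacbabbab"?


Input: "cbbaacbabbab"
Scanning for longest run:
  Position 1 ('b'): new char, reset run to 1
  Position 2 ('b'): continues run of 'b', length=2
  Position 3 ('a'): new char, reset run to 1
  Position 4 ('a'): continues run of 'a', length=2
  Position 5 ('c'): new char, reset run to 1
  Position 6 ('b'): new char, reset run to 1
  Position 7 ('a'): new char, reset run to 1
  Position 8 ('b'): new char, reset run to 1
  Position 9 ('b'): continues run of 'b', length=2
  Position 10 ('a'): new char, reset run to 1
  Position 11 ('b'): new char, reset run to 1
Longest run: 'b' with length 2

2
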